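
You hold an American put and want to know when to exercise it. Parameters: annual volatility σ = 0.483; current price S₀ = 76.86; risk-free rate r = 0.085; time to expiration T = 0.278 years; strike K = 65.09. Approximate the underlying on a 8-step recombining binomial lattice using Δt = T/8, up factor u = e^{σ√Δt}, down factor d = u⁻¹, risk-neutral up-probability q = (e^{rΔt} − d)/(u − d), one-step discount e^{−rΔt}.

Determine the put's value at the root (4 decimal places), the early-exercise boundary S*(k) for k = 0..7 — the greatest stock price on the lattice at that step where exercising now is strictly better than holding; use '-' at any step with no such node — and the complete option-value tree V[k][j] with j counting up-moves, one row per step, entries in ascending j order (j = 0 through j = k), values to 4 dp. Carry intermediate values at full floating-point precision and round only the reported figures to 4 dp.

Δt=0.03475, u=1.09422, d=0.91390, q=0.49391, disc=e^(-rΔt)=0.99705
k=8 terminal: V=max(K-S,0) → 27.6895 20.3101 11.4747 0.8960 0.0000 0.0000 0.0000 0.0000 0.0000
k=7: j=0 S=40.9242 intr=24.1658 cont=23.9738 V=24.1658[EX]; j=1 S=48.9989 intr=16.0911 cont=15.8992 V=16.0911[EX]; j=2 S=58.6667 intr=6.4233 cont=6.2313 V=6.4233[EX]; j=3 S=70.2421 intr=0.0000 cont=0.4521 V=0.4521[hold]; j=4 S=84.1014 intr=0.0000 cont=0.0000 V=0.0000[hold]; j=5 S=100.6953 intr=0.0000 cont=0.0000 V=0.0000[hold]; j=6 S=120.5632 intr=0.0000 cont=0.0000 V=0.0000[hold]; j=7 S=144.3513 intr=0.0000 cont=0.0000 V=0.0000[hold]  S*(7)=58.6667
k=6: j=0 S=44.7799 intr=20.3101 cont=20.1181 V=20.3101[EX]; j=1 S=53.6153 intr=11.4747 cont=11.2827 V=11.4747[EX]; j=2 S=64.1940 intr=0.8960 cont=3.4638 V=3.4638[hold]; j=3 S=76.8600 intr=0.0000 cont=0.2281 V=0.2281[hold]; j=4 S=92.0251 intr=0.0000 cont=0.0000 V=0.0000[hold]; j=5 S=110.1823 intr=0.0000 cont=0.0000 V=0.0000[hold]; j=6 S=131.9221 intr=0.0000 cont=0.0000 V=0.0000[hold]  S*(6)=53.6153
k=5: j=0 S=48.9989 intr=16.0911 cont=15.8992 V=16.0911[EX]; j=1 S=58.6667 intr=6.4233 cont=7.4959 V=7.4959[hold]; j=2 S=70.2421 intr=0.0000 cont=1.8602 V=1.8602[hold]; j=3 S=84.1014 intr=0.0000 cont=0.1151 V=0.1151[hold]; j=4 S=100.6953 intr=0.0000 cont=0.0000 V=0.0000[hold]; j=5 S=120.5632 intr=0.0000 cont=0.0000 V=0.0000[hold]  S*(5)=48.9989
k=4: j=0 S=53.6153 intr=11.4747 cont=11.8109 V=11.8109[hold]; j=1 S=64.1940 intr=0.8960 cont=4.6984 V=4.6984[hold]; j=2 S=76.8600 intr=0.0000 cont=0.9953 V=0.9953[hold]; j=3 S=92.0251 intr=0.0000 cont=0.0581 V=0.0581[hold]; j=4 S=110.1823 intr=0.0000 cont=0.0000 V=0.0000[hold]  S*(4)=-
k=3: j=0 S=58.6667 intr=6.4233 cont=8.2735 V=8.2735[hold]; j=1 S=70.2421 intr=0.0000 cont=2.8610 V=2.8610[hold]; j=2 S=84.1014 intr=0.0000 cont=0.5308 V=0.5308[hold]; j=3 S=100.6953 intr=0.0000 cont=0.0293 V=0.0293[hold]  S*(3)=-
k=2: j=0 S=64.1940 intr=0.8960 cont=5.5837 V=5.5837[hold]; j=1 S=76.8600 intr=0.0000 cont=1.7050 V=1.7050[hold]; j=2 S=92.0251 intr=0.0000 cont=0.2823 V=0.2823[hold]  S*(2)=-
k=1: j=0 S=70.2421 intr=0.0000 cont=3.6572 V=3.6572[hold]; j=1 S=84.1014 intr=0.0000 cont=0.9994 V=0.9994[hold]  S*(1)=-
k=0: j=0 S=76.8600 intr=0.0000 cont=2.3375 V=2.3375[hold]  S*(0)=-

price = 2.3375
boundary = - - - - - 48.9989 53.6153 58.6667
tree:
2.3375
3.6572 0.9994
5.5837 1.7050 0.2823
8.2735 2.8610 0.5308 0.0293
11.8109 4.6984 0.9953 0.0581 0.0000
16.0911 7.4959 1.8602 0.1151 0.0000 0.0000
20.3101 11.4747 3.4638 0.2281 0.0000 0.0000 0.0000
24.1658 16.0911 6.4233 0.4521 0.0000 0.0000 0.0000 0.0000
27.6895 20.3101 11.4747 0.8960 0.0000 0.0000 0.0000 0.0000 0.0000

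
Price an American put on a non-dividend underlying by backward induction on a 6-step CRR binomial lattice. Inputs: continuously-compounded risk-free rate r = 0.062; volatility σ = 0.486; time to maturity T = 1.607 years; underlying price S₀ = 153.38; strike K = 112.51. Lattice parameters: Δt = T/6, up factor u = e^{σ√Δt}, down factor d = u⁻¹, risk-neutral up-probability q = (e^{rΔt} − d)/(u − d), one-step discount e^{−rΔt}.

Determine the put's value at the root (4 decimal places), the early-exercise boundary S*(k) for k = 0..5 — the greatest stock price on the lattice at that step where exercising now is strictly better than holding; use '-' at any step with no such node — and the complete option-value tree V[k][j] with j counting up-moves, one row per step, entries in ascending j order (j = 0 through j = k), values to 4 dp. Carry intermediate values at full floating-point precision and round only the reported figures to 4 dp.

Δt=0.26783, u=1.28598, d=0.77762, q=0.47039, disc=e^(-rΔt)=0.98353
k=6 terminal: V=max(K-S,0) → 78.5965 56.4262 19.7623 0.0000 0.0000 0.0000 0.0000
k=5: j=0 S=43.6119 intr=68.8981 cont=67.0452 V=68.8981[EX]; j=1 S=72.1224 intr=40.3876 cont=38.5347 V=40.3876[EX]; j=2 S=119.2713 intr=0.0000 cont=10.2940 V=10.2940[hold]; j=3 S=197.2430 intr=0.0000 cont=0.0000 V=0.0000[hold]; j=4 S=326.1873 intr=0.0000 cont=0.0000 V=0.0000[hold]; j=5 S=539.4268 intr=0.0000 cont=0.0000 V=0.0000[hold]  S*(5)=72.1224
k=4: j=0 S=56.0838 intr=56.4262 cont=54.5733 V=56.4262[EX]; j=1 S=92.7477 intr=19.7623 cont=25.7999 V=25.7999[hold]; j=2 S=153.3800 intr=0.0000 cont=5.3620 V=5.3620[hold]; j=3 S=253.6496 intr=0.0000 cont=0.0000 V=0.0000[hold]; j=4 S=419.4689 intr=0.0000 cont=0.0000 V=0.0000[hold]  S*(4)=56.0838
k=3: j=0 S=72.1224 intr=40.3876 cont=41.3279 V=41.3279[hold]; j=1 S=119.2713 intr=0.0000 cont=15.9196 V=15.9196[hold]; j=2 S=197.2430 intr=0.0000 cont=2.7930 V=2.7930[hold]; j=3 S=326.1873 intr=0.0000 cont=0.0000 V=0.0000[hold]  S*(3)=-
k=2: j=0 S=92.7477 intr=19.7623 cont=28.8924 V=28.8924[hold]; j=1 S=153.3800 intr=0.0000 cont=9.5845 V=9.5845[hold]; j=2 S=253.6496 intr=0.0000 cont=1.4549 V=1.4549[hold]  S*(2)=-
k=1: j=0 S=119.2713 intr=0.0000 cont=19.4839 V=19.4839[hold]; j=1 S=197.2430 intr=0.0000 cont=5.6656 V=5.6656[hold]  S*(1)=-
k=0: j=0 S=153.3800 intr=0.0000 cont=12.7701 V=12.7701[hold]  S*(0)=-

price = 12.7701
boundary = - - - - 56.0838 72.1224
tree:
12.7701
19.4839 5.6656
28.8924 9.5845 1.4549
41.3279 15.9196 2.7930 0.0000
56.4262 25.7999 5.3620 0.0000 0.0000
68.8981 40.3876 10.2940 0.0000 0.0000 0.0000
78.5965 56.4262 19.7623 0.0000 0.0000 0.0000 0.0000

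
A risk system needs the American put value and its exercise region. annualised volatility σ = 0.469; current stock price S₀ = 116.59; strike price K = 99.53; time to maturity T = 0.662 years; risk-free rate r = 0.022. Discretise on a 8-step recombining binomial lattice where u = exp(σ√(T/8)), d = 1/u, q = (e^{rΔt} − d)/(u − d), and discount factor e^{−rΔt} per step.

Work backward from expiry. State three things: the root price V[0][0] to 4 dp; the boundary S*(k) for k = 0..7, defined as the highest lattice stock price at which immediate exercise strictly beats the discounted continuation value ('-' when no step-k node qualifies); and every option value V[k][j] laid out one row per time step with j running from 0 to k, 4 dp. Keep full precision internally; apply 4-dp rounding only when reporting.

Δt=0.08275, u=1.14444, d=0.87379, q=0.47306, disc=e^(-rΔt)=0.99818
k=8 terminal: V=max(K-S,0) → 59.9093 47.6372 31.5640 10.5123 0.0000 0.0000 0.0000 0.0000 0.0000
k=7: j=0 S=45.3435 intr=54.1865 cont=54.0055 V=54.1865[EX]; j=1 S=59.3881 intr=40.1419 cont=39.9609 V=40.1419[EX]; j=2 S=77.7829 intr=21.7471 cont=21.5661 V=21.7471[EX]; j=3 S=101.8753 intr=0.0000 cont=5.5293 V=5.5293[hold]; j=4 S=133.4301 intr=0.0000 cont=0.0000 V=0.0000[hold]; j=5 S=174.7586 intr=0.0000 cont=0.0000 V=0.0000[hold]; j=6 S=228.8881 intr=0.0000 cont=0.0000 V=0.0000[hold]; j=7 S=299.7837 intr=0.0000 cont=0.0000 V=0.0000[hold]  S*(7)=77.7829
k=6: j=0 S=51.8928 intr=47.6372 cont=47.4562 V=47.6372[EX]; j=1 S=67.9660 intr=31.5640 cont=31.3830 V=31.5640[EX]; j=2 S=89.0177 intr=10.5123 cont=14.0496 V=14.0496[hold]; j=3 S=116.5900 intr=0.0000 cont=2.9083 V=2.9083[hold]; j=4 S=152.7025 intr=0.0000 cont=0.0000 V=0.0000[hold]; j=5 S=200.0004 intr=0.0000 cont=0.0000 V=0.0000[hold]; j=6 S=261.9483 intr=0.0000 cont=0.0000 V=0.0000[hold]  S*(6)=67.9660
k=5: j=0 S=59.3881 intr=40.1419 cont=39.9609 V=40.1419[EX]; j=1 S=77.7829 intr=21.7471 cont=23.2364 V=23.2364[hold]; j=2 S=101.8753 intr=0.0000 cont=8.7632 V=8.7632[hold]; j=3 S=133.4301 intr=0.0000 cont=1.5297 V=1.5297[hold]; j=4 S=174.7586 intr=0.0000 cont=0.0000 V=0.0000[hold]; j=5 S=228.8881 intr=0.0000 cont=0.0000 V=0.0000[hold]  S*(5)=59.3881
k=4: j=0 S=67.9660 intr=31.5640 cont=32.0862 V=32.0862[hold]; j=1 S=89.0177 intr=10.5123 cont=16.3599 V=16.3599[hold]; j=2 S=116.5900 intr=0.0000 cont=5.3317 V=5.3317[hold]; j=3 S=152.7025 intr=0.0000 cont=0.8046 V=0.8046[hold]; j=4 S=200.0004 intr=0.0000 cont=0.0000 V=0.0000[hold]  S*(4)=-
k=3: j=0 S=77.7829 intr=21.7471 cont=24.6020 V=24.6020[hold]; j=1 S=101.8753 intr=0.0000 cont=11.1227 V=11.1227[hold]; j=2 S=133.4301 intr=0.0000 cont=3.1843 V=3.1843[hold]; j=3 S=174.7586 intr=0.0000 cont=0.4232 V=0.4232[hold]  S*(3)=-
k=2: j=0 S=89.0177 intr=10.5123 cont=18.1924 V=18.1924[hold]; j=1 S=116.5900 intr=0.0000 cont=7.3540 V=7.3540[hold]; j=2 S=152.7025 intr=0.0000 cont=1.8748 V=1.8748[hold]  S*(2)=-
k=1: j=0 S=101.8753 intr=0.0000 cont=13.0415 V=13.0415[hold]; j=1 S=133.4301 intr=0.0000 cont=4.7534 V=4.7534[hold]  S*(1)=-
k=0: j=0 S=116.5900 intr=0.0000 cont=9.1041 V=9.1041[hold]  S*(0)=-

price = 9.1041
boundary = - - - - - 59.3881 67.9660 77.7829
tree:
9.1041
13.0415 4.7534
18.1924 7.3540 1.8748
24.6020 11.1227 3.1843 0.4232
32.0862 16.3599 5.3317 0.8046 0.0000
40.1419 23.2364 8.7632 1.5297 0.0000 0.0000
47.6372 31.5640 14.0496 2.9083 0.0000 0.0000 0.0000
54.1865 40.1419 21.7471 5.5293 0.0000 0.0000 0.0000 0.0000
59.9093 47.6372 31.5640 10.5123 0.0000 0.0000 0.0000 0.0000 0.0000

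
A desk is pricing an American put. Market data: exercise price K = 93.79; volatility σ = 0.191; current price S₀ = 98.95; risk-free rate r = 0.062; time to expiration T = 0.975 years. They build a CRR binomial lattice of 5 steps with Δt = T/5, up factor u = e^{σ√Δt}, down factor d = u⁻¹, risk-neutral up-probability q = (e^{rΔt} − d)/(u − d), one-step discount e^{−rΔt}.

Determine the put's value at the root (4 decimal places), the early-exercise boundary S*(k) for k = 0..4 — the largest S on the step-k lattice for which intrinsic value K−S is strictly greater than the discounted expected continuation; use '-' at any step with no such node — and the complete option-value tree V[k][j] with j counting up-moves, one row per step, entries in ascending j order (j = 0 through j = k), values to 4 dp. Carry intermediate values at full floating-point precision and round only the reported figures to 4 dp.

price = 3.3770
boundary = - - - 76.8292 83.5903
tree:
3.3770
6.0215 1.2962
10.3617 2.6169 0.2483
16.9608 5.2118 0.5597 0.0000
23.1751 10.1997 1.2615 0.0000 0.0000
28.8867 16.9608 2.8435 0.0000 0.0000 0.0000

Δt=0.19500  u=1.08800  d=0.91912  q=0.55095  discount=0.98798
step 5 (expiry): payoffs max(K−S,0) = 28.8867 16.9608 2.8435 0.0000 0.0000 0.0000
step 4: (k=4,j=0): S=70.6149, (K−S)⁺=23.1751, hold=22.0480 ⇒ V=23.1751 exercise | (k=4,j=1): S=83.5903, (K−S)⁺=10.1997, hold=9.0726 ⇒ V=10.1997 exercise | (k=4,j=2): S=98.9500, (K−S)⁺=0.0000, hold=1.2615 ⇒ V=1.2615 continue | (k=4,j=3): S=117.1320, (K−S)⁺=0.0000, hold=0.0000 ⇒ V=0.0000 continue | (k=4,j=4): S=138.6549, (K−S)⁺=0.0000, hold=0.0000 ⇒ V=0.0000 continue  boundary S*=83.5903
step 3: (k=3,j=0): S=76.8292, (K−S)⁺=16.9608, hold=15.8337 ⇒ V=16.9608 exercise | (k=3,j=1): S=90.9465, (K−S)⁺=2.8435, hold=5.2118 ⇒ V=5.2118 continue | (k=3,j=2): S=107.6578, (K−S)⁺=0.0000, hold=0.5597 ⇒ V=0.5597 continue | (k=3,j=3): S=127.4399, (K−S)⁺=0.0000, hold=0.0000 ⇒ V=0.0000 continue  boundary S*=76.8292
step 2: (k=2,j=0): S=83.5903, (K−S)⁺=10.1997, hold=10.3617 ⇒ V=10.3617 continue | (k=2,j=1): S=98.9500, (K−S)⁺=0.0000, hold=2.6169 ⇒ V=2.6169 continue | (k=2,j=2): S=117.1320, (K−S)⁺=0.0000, hold=0.2483 ⇒ V=0.2483 continue  boundary S*=-
step 1: (k=1,j=0): S=90.9465, (K−S)⁺=2.8435, hold=6.0215 ⇒ V=6.0215 continue | (k=1,j=1): S=107.6578, (K−S)⁺=0.0000, hold=1.2962 ⇒ V=1.2962 continue  boundary S*=-
step 0: (k=0,j=0): S=98.9500, (K−S)⁺=0.0000, hold=3.3770 ⇒ V=3.3770 continue  boundary S*=-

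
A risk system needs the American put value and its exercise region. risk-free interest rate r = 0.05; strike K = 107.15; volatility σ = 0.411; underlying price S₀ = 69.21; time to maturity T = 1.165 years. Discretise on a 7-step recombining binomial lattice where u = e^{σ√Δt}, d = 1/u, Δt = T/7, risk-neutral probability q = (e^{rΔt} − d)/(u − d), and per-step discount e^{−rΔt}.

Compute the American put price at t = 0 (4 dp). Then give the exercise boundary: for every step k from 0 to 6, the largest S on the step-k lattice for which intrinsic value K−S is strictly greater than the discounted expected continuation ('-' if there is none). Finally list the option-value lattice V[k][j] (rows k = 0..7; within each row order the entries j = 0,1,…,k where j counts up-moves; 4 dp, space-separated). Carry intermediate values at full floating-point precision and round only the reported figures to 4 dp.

price = 38.5732
boundary = - 58.5262 49.4917 58.5262 69.2100 58.5262 69.2100
tree:
38.5732
48.6238 28.4817
57.6583 37.9991 18.7863
65.2982 48.6238 27.2832 10.0157
71.7587 57.6583 37.9400 16.3474 3.4111
77.2220 65.2982 48.6238 25.6680 6.6528 0.0000
81.8419 71.7587 57.6583 37.9400 12.9752 0.0000 0.0000
85.7486 77.2220 65.2982 48.6238 25.3060 0.0000 0.0000 0.0000

params: Δt=0.16643 u=1.18255 d=0.84563 q=0.48298 e^(-rΔt)=0.99171
t_7 payoffs: 85.7486 77.2220 65.2982 48.6238 25.3060 0.0000 0.0000 0.0000
t_6: node(6,0) S=25.3081 payoff=81.8419 vs cont=80.9540 → 81.8419 [stop]  node(6,1) S=35.3913 payoff=71.7587 vs cont=70.8708 → 71.7587 [stop]  node(6,2) S=49.4917 payoff=57.6583 vs cont=56.7704 → 57.6583 [stop]  node(6,3) S=69.2100 payoff=37.9400 vs cont=37.0521 → 37.9400 [stop]  node(6,4) S=96.7844 payoff=10.3656 vs cont=12.9752 → 12.9752 [wait]  node(6,5) S=135.3449 payoff=0.0000 vs cont=0.0000 → 0.0000 [wait]  node(6,6) S=189.2684 payoff=0.0000 vs cont=0.0000 → 0.0000 [wait]  ⇒ S*(6)=69.2100
t_5: node(5,0) S=29.9280 payoff=77.2220 vs cont=76.3341 → 77.2220 [stop]  node(5,1) S=41.8518 payoff=65.2982 vs cont=64.4103 → 65.2982 [stop]  node(5,2) S=58.5262 payoff=48.6238 vs cont=47.7358 → 48.6238 [stop]  node(5,3) S=81.8440 payoff=25.3060 vs cont=25.6680 → 25.6680 [wait]  node(5,4) S=114.4520 payoff=0.0000 vs cont=6.6528 → 6.6528 [wait]  node(5,5) S=160.0516 payoff=0.0000 vs cont=0.0000 → 0.0000 [wait]  ⇒ S*(5)=58.5262
t_4: node(4,0) S=35.3913 payoff=71.7587 vs cont=70.8708 → 71.7587 [stop]  node(4,1) S=49.4917 payoff=57.6583 vs cont=56.7704 → 57.6583 [stop]  node(4,2) S=69.2100 payoff=37.9400 vs cont=37.2254 → 37.9400 [stop]  node(4,3) S=96.7844 payoff=10.3656 vs cont=16.3474 → 16.3474 [wait]  node(4,4) S=135.3449 payoff=0.0000 vs cont=3.4111 → 3.4111 [wait]  ⇒ S*(4)=69.2100
t_3: node(3,0) S=41.8518 payoff=65.2982 vs cont=64.4103 → 65.2982 [stop]  node(3,1) S=58.5262 payoff=48.6238 vs cont=47.7358 → 48.6238 [stop]  node(3,2) S=81.8440 payoff=25.3060 vs cont=27.2832 → 27.2832 [wait]  node(3,3) S=114.4520 payoff=0.0000 vs cont=10.0157 → 10.0157 [wait]  ⇒ S*(3)=58.5262
t_2: node(2,0) S=49.4917 payoff=57.6583 vs cont=56.7704 → 57.6583 [stop]  node(2,1) S=69.2100 payoff=37.9400 vs cont=37.9991 → 37.9991 [wait]  node(2,2) S=96.7844 payoff=10.3656 vs cont=18.7863 → 18.7863 [wait]  ⇒ S*(2)=49.4917
t_1: node(1,0) S=58.5262 payoff=48.6238 vs cont=47.7641 → 48.6238 [stop]  node(1,1) S=81.8440 payoff=25.3060 vs cont=28.4817 → 28.4817 [wait]  ⇒ S*(1)=58.5262
t_0: node(0,0) S=69.2100 payoff=37.9400 vs cont=38.5732 → 38.5732 [wait]  ⇒ S*(0)=-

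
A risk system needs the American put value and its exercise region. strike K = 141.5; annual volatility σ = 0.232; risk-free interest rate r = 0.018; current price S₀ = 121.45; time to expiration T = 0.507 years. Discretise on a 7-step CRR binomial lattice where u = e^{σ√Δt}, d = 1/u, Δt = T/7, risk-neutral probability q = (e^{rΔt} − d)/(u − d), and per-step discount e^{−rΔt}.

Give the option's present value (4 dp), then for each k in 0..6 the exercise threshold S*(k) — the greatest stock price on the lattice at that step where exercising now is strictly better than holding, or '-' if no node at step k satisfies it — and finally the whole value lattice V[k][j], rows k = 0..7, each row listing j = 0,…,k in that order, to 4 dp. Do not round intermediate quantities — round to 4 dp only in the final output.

price = 21.5021
boundary = - - 107.1927 114.0989 107.1927 114.0989 121.4500
tree:
21.5021
27.6319 15.3012
34.3073 20.8900 9.6360
40.7954 27.4011 14.2981 4.9020
46.8909 34.3073 20.3292 8.1788 1.5698
52.6173 40.7954 27.4011 13.1634 3.1117 0.0000
57.9972 46.8909 34.3073 20.0500 6.1677 0.0000 0.0000
63.0515 52.6173 40.7954 27.4011 12.2253 0.0000 0.0000 0.0000

Δt=0.07243  u=1.06443  d=0.93947  q=0.49484  discount=0.99870
step 7 (expiry): payoffs max(K−S,0) = 63.0515 52.6173 40.7954 27.4011 12.2253 0.0000 0.0000 0.0000
step 6: (k=6,j=0): S=83.5028, (K−S)⁺=57.9972, hold=57.8129 ⇒ V=57.9972 exercise | (k=6,j=1): S=94.6091, (K−S)⁺=46.8909, hold=46.7065 ⇒ V=46.8909 exercise | (k=6,j=2): S=107.1927, (K−S)⁺=34.3073, hold=34.1229 ⇒ V=34.3073 exercise | (k=6,j=3): S=121.4500, (K−S)⁺=20.0500, hold=19.8656 ⇒ V=20.0500 exercise | (k=6,j=4): S=137.6036, (K−S)⁺=3.8964, hold=6.1677 ⇒ V=6.1677 continue | (k=6,j=5): S=155.9057, (K−S)⁺=0.0000, hold=0.0000 ⇒ V=0.0000 continue | (k=6,j=6): S=176.6421, (K−S)⁺=0.0000, hold=0.0000 ⇒ V=0.0000 continue  boundary S*=121.4500
step 5: (k=5,j=0): S=88.8827, (K−S)⁺=52.6173, hold=52.4330 ⇒ V=52.6173 exercise | (k=5,j=1): S=100.7046, (K−S)⁺=40.7954, hold=40.6111 ⇒ V=40.7954 exercise | (k=5,j=2): S=114.0989, (K−S)⁺=27.4011, hold=27.2168 ⇒ V=27.4011 exercise | (k=5,j=3): S=129.2747, (K−S)⁺=12.2253, hold=13.1634 ⇒ V=13.1634 continue | (k=5,j=4): S=146.4690, (K−S)⁺=0.0000, hold=3.1117 ⇒ V=3.1117 continue | (k=5,j=5): S=165.9503, (K−S)⁺=0.0000, hold=0.0000 ⇒ V=0.0000 continue  boundary S*=114.0989
step 4: (k=4,j=0): S=94.6091, (K−S)⁺=46.8909, hold=46.7065 ⇒ V=46.8909 exercise | (k=4,j=1): S=107.1927, (K−S)⁺=34.3073, hold=34.1229 ⇒ V=34.3073 exercise | (k=4,j=2): S=121.4500, (K−S)⁺=20.0500, hold=20.3292 ⇒ V=20.3292 continue | (k=4,j=3): S=137.6036, (K−S)⁺=3.8964, hold=8.1788 ⇒ V=8.1788 continue | (k=4,j=4): S=155.9057, (K−S)⁺=0.0000, hold=1.5698 ⇒ V=1.5698 continue  boundary S*=107.1927
step 3: (k=3,j=0): S=100.7046, (K−S)⁺=40.7954, hold=40.6111 ⇒ V=40.7954 exercise | (k=3,j=1): S=114.0989, (K−S)⁺=27.4011, hold=27.3548 ⇒ V=27.4011 exercise | (k=3,j=2): S=129.2747, (K−S)⁺=12.2253, hold=14.2981 ⇒ V=14.2981 continue | (k=3,j=3): S=146.4690, (K−S)⁺=0.0000, hold=4.9020 ⇒ V=4.9020 continue  boundary S*=114.0989
step 2: (k=2,j=0): S=107.1927, (K−S)⁺=34.3073, hold=34.1229 ⇒ V=34.3073 exercise | (k=2,j=1): S=121.4500, (K−S)⁺=20.0500, hold=20.8900 ⇒ V=20.8900 continue | (k=2,j=2): S=137.6036, (K−S)⁺=3.8964, hold=9.6360 ⇒ V=9.6360 continue  boundary S*=107.1927
step 1: (k=1,j=0): S=114.0989, (K−S)⁺=27.4011, hold=27.6319 ⇒ V=27.6319 continue | (k=1,j=1): S=129.2747, (K−S)⁺=12.2253, hold=15.3012 ⇒ V=15.3012 continue  boundary S*=-
step 0: (k=0,j=0): S=121.4500, (K−S)⁺=20.0500, hold=21.5021 ⇒ V=21.5021 continue  boundary S*=-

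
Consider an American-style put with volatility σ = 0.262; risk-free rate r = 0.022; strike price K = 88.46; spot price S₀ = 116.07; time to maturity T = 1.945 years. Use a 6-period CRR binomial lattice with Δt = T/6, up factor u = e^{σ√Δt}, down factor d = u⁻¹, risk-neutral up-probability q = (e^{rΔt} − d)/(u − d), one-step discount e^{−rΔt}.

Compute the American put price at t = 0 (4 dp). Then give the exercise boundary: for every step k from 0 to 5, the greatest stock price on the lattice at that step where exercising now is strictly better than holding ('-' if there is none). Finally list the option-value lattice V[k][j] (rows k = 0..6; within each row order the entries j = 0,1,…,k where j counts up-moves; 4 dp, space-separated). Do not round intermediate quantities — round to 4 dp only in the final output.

price = 3.8845
boundary = - - - - 63.9121 74.1937
tree:
3.8845
6.4205 1.2667
10.3824 2.3361 0.1573
16.3024 4.2910 0.3086 0.0000
24.5479 7.8452 0.6054 0.0000 0.0000
33.4048 14.2663 1.1879 0.0000 0.0000 0.0000
41.0343 24.5479 2.3306 0.0000 0.0000 0.0000 0.0000

params: Δt=0.32417 u=1.16087 d=0.86142 q=0.48668 e^(-rΔt)=0.99289
t_6 payoffs: 41.0343 24.5479 2.3306 0.0000 0.0000 0.0000 0.0000
t_5: node(5,0) S=55.0552 payoff=33.4048 vs cont=32.7762 → 33.4048 [stop]  node(5,1) S=74.1937 payoff=14.2663 vs cont=13.6377 → 14.2663 [stop]  node(5,2) S=99.9852 payoff=0.0000 vs cont=1.1879 → 1.1879 [wait]  node(5,3) S=134.7424 payoff=0.0000 vs cont=0.0000 → 0.0000 [wait]  node(5,4) S=181.5820 payoff=0.0000 vs cont=0.0000 → 0.0000 [wait]  node(5,5) S=244.7042 payoff=0.0000 vs cont=0.0000 → 0.0000 [wait]  ⇒ S*(5)=74.1937
t_4: node(4,0) S=63.9121 payoff=24.5479 vs cont=23.9193 → 24.5479 [stop]  node(4,1) S=86.1294 payoff=2.3306 vs cont=7.8452 → 7.8452 [wait]  node(4,2) S=116.0700 payoff=0.0000 vs cont=0.6054 → 0.6054 [wait]  node(4,3) S=156.4187 payoff=0.0000 vs cont=0.0000 → 0.0000 [wait]  node(4,4) S=210.7935 payoff=0.0000 vs cont=0.0000 → 0.0000 [wait]  ⇒ S*(4)=63.9121
t_3: node(3,0) S=74.1937 payoff=14.2663 vs cont=16.3024 → 16.3024 [wait]  node(3,1) S=99.9852 payoff=0.0000 vs cont=4.2910 → 4.2910 [wait]  node(3,2) S=134.7424 payoff=0.0000 vs cont=0.3086 → 0.3086 [wait]  node(3,3) S=181.5820 payoff=0.0000 vs cont=0.0000 → 0.0000 [wait]  ⇒ S*(3)=-
t_2: node(2,0) S=86.1294 payoff=2.3306 vs cont=10.3824 → 10.3824 [wait]  node(2,1) S=116.0700 payoff=0.0000 vs cont=2.3361 → 2.3361 [wait]  node(2,2) S=156.4187 payoff=0.0000 vs cont=0.1573 → 0.1573 [wait]  ⇒ S*(2)=-
t_1: node(1,0) S=99.9852 payoff=0.0000 vs cont=6.4205 → 6.4205 [wait]  node(1,1) S=134.7424 payoff=0.0000 vs cont=1.2667 → 1.2667 [wait]  ⇒ S*(1)=-
t_0: node(0,0) S=116.0700 payoff=0.0000 vs cont=3.8845 → 3.8845 [wait]  ⇒ S*(0)=-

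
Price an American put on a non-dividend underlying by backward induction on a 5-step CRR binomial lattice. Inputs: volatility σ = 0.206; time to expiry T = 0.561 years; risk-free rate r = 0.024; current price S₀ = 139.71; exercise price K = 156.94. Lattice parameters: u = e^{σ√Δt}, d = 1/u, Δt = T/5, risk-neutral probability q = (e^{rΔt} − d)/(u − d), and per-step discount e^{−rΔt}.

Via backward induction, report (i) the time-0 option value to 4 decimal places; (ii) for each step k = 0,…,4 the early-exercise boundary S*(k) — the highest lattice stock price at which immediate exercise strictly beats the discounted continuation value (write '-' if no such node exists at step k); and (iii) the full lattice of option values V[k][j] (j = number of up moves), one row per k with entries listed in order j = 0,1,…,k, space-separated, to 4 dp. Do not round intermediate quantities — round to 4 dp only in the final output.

params: Δt=0.11220 u=1.07144 d=0.93332 q=0.50228 e^(-rΔt)=0.99731
t_5 payoffs: 57.9957 43.3538 26.5452 7.2493 0.0000 0.0000
t_4: node(4,0) S=106.0128 payoff=50.9272 vs cont=50.5052 → 50.9272 [stop]  node(4,1) S=121.7006 payoff=35.2394 vs cont=34.8173 → 35.2394 [stop]  node(4,2) S=139.7100 payoff=17.2300 vs cont=16.8080 → 17.2300 [stop]  node(4,3) S=160.3844 payoff=0.0000 vs cont=3.5984 → 3.5984 [wait]  node(4,4) S=184.1182 payoff=0.0000 vs cont=0.0000 → 0.0000 [wait]  ⇒ S*(4)=139.7100
t_3: node(3,0) S=113.5862 payoff=43.3538 vs cont=42.9318 → 43.3538 [stop]  node(3,1) S=130.3948 payoff=26.5452 vs cont=26.1232 → 26.5452 [stop]  node(3,2) S=149.6907 payoff=7.2493 vs cont=10.3552 → 10.3552 [wait]  node(3,3) S=171.8421 payoff=0.0000 vs cont=1.7862 → 1.7862 [wait]  ⇒ S*(3)=130.3948
t_2: node(2,0) S=121.7006 payoff=35.2394 vs cont=34.8173 → 35.2394 [stop]  node(2,1) S=139.7100 payoff=17.2300 vs cont=18.3638 → 18.3638 [wait]  node(2,2) S=160.3844 payoff=0.0000 vs cont=6.0349 → 6.0349 [wait]  ⇒ S*(2)=121.7006
t_1: node(1,0) S=130.3948 payoff=26.5452 vs cont=26.6911 → 26.6911 [wait]  node(1,1) S=149.6907 payoff=7.2493 vs cont=12.1385 → 12.1385 [wait]  ⇒ S*(1)=-
t_0: node(0,0) S=139.7100 payoff=17.2300 vs cont=19.3295 → 19.3295 [wait]  ⇒ S*(0)=-

price = 19.3295
boundary = - - 121.7006 130.3948 139.7100
tree:
19.3295
26.6911 12.1385
35.2394 18.3638 6.0349
43.3538 26.5452 10.3552 1.7862
50.9272 35.2394 17.2300 3.5984 0.0000
57.9957 43.3538 26.5452 7.2493 0.0000 0.0000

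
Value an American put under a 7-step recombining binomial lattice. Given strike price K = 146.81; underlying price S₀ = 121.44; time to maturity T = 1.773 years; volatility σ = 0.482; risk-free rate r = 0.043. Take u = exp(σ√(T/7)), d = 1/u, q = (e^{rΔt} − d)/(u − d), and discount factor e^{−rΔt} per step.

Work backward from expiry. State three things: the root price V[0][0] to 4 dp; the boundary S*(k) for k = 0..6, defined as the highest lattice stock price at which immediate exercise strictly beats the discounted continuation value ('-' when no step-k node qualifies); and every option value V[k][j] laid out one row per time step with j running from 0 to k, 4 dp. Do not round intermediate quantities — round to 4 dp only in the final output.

params: Δt=0.25329 u=1.27453 d=0.78460 q=0.46200 e^(-rΔt)=0.98917
t_7 payoffs: 124.5816 110.7015 88.1543 51.5279 0.0000 0.0000 0.0000 0.0000
t_6: node(6,0) S=28.3308 payoff=118.4792 vs cont=116.8889 → 118.4792 [stop]  node(6,1) S=46.0214 payoff=100.7886 vs cont=99.1983 → 100.7886 [stop]  node(6,2) S=74.7585 payoff=72.0515 vs cont=70.4612 → 72.0515 [stop]  node(6,3) S=121.4400 payoff=25.3700 vs cont=27.4216 → 27.4216 [wait]  node(6,4) S=197.2708 payoff=0.0000 vs cont=0.0000 → 0.0000 [wait]  node(6,5) S=320.4526 payoff=0.0000 vs cont=0.0000 → 0.0000 [wait]  node(6,6) S=520.5529 payoff=0.0000 vs cont=0.0000 → 0.0000 [wait]  ⇒ S*(6)=74.7585
t_5: node(5,0) S=36.1085 payoff=110.7015 vs cont=109.1113 → 110.7015 [stop]  node(5,1) S=58.6557 payoff=88.1543 vs cont=86.5640 → 88.1543 [stop]  node(5,2) S=95.2821 payoff=51.5279 vs cont=50.8752 → 51.5279 [stop]  node(5,3) S=154.7791 payoff=0.0000 vs cont=14.5929 → 14.5929 [wait]  node(5,4) S=251.4278 payoff=0.0000 vs cont=0.0000 → 0.0000 [wait]  node(5,5) S=408.4269 payoff=0.0000 vs cont=0.0000 → 0.0000 [wait]  ⇒ S*(5)=95.2821
t_4: node(4,0) S=46.0214 payoff=100.7886 vs cont=99.1983 → 100.7886 [stop]  node(4,1) S=74.7585 payoff=72.0515 vs cont=70.4612 → 72.0515 [stop]  node(4,2) S=121.4400 payoff=25.3700 vs cont=34.0905 → 34.0905 [wait]  node(4,3) S=197.2708 payoff=0.0000 vs cont=7.7659 → 7.7659 [wait]  node(4,4) S=320.4526 payoff=0.0000 vs cont=0.0000 → 0.0000 [wait]  ⇒ S*(4)=74.7585
t_3: node(3,0) S=58.6557 payoff=88.1543 vs cont=86.5640 → 88.1543 [stop]  node(3,1) S=95.2821 payoff=51.5279 vs cont=53.9229 → 53.9229 [wait]  node(3,2) S=154.7791 payoff=0.0000 vs cont=21.6909 → 21.6909 [wait]  node(3,3) S=251.4278 payoff=0.0000 vs cont=4.1328 → 4.1328 [wait]  ⇒ S*(3)=58.6557
t_2: node(2,0) S=74.7585 payoff=72.0515 vs cont=71.5557 → 72.0515 [stop]  node(2,1) S=121.4400 payoff=25.3700 vs cont=38.6089 → 38.6089 [wait]  node(2,2) S=197.2708 payoff=0.0000 vs cont=13.4319 → 13.4319 [wait]  ⇒ S*(2)=74.7585
t_1: node(1,0) S=95.2821 payoff=51.5279 vs cont=55.9878 → 55.9878 [wait]  node(1,1) S=154.7791 payoff=0.0000 vs cont=26.6848 → 26.6848 [wait]  ⇒ S*(1)=-
t_0: node(0,0) S=121.4400 payoff=25.3700 vs cont=41.9899 → 41.9899 [wait]  ⇒ S*(0)=-

price = 41.9899
boundary = - - 74.7585 58.6557 74.7585 95.2821 74.7585
tree:
41.9899
55.9878 26.6848
72.0515 38.6089 13.4319
88.1543 53.9229 21.6909 4.1328
100.7886 72.0515 34.0905 7.7659 0.0000
110.7015 88.1543 51.5279 14.5929 0.0000 0.0000
118.4792 100.7886 72.0515 27.4216 0.0000 0.0000 0.0000
124.5816 110.7015 88.1543 51.5279 0.0000 0.0000 0.0000 0.0000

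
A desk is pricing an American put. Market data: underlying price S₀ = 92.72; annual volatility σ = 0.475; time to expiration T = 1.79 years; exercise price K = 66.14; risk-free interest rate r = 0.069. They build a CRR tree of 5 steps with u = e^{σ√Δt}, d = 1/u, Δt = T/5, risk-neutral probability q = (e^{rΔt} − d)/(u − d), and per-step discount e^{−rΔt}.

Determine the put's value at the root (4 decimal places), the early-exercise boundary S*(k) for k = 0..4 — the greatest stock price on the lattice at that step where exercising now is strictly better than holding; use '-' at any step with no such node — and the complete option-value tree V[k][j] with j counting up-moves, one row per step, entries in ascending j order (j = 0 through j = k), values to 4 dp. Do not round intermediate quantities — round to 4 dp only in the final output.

price = 6.1973
boundary = - - - 39.5262 29.7478
tree:
6.1973
10.3798 1.8620
16.9349 3.6205 0.0000
26.6138 7.0396 0.0000 0.0000
36.3922 13.6876 0.0000 0.0000 0.0000
43.7515 26.6138 0.0000 0.0000 0.0000 0.0000

params: Δt=0.35800 u=1.32871 d=0.75261 q=0.47283 e^(-rΔt)=0.97560
t_5 payoffs: 43.7515 26.6138 0.0000 0.0000 0.0000 0.0000
t_4: node(4,0) S=29.7478 payoff=36.3922 vs cont=34.7784 → 36.3922 [stop]  node(4,1) S=52.5187 payoff=13.6213 vs cont=13.6876 → 13.6876 [wait]  node(4,2) S=92.7200 payoff=0.0000 vs cont=0.0000 → 0.0000 [wait]  node(4,3) S=163.6940 payoff=0.0000 vs cont=0.0000 → 0.0000 [wait]  node(4,4) S=288.9961 payoff=0.0000 vs cont=0.0000 → 0.0000 [wait]  ⇒ S*(4)=29.7478
t_3: node(3,0) S=39.5262 payoff=26.6138 vs cont=25.0307 → 26.6138 [stop]  node(3,1) S=69.7821 payoff=0.0000 vs cont=7.0396 → 7.0396 [wait]  node(3,2) S=123.1978 payoff=0.0000 vs cont=0.0000 → 0.0000 [wait]  node(3,3) S=217.5015 payoff=0.0000 vs cont=0.0000 → 0.0000 [wait]  ⇒ S*(3)=39.5262
t_2: node(2,0) S=52.5187 payoff=13.6213 vs cont=16.9349 → 16.9349 [wait]  node(2,1) S=92.7200 payoff=0.0000 vs cont=3.6205 → 3.6205 [wait]  node(2,2) S=163.6940 payoff=0.0000 vs cont=0.0000 → 0.0000 [wait]  ⇒ S*(2)=-
t_1: node(1,0) S=69.7821 payoff=0.0000 vs cont=10.3798 → 10.3798 [wait]  node(1,1) S=123.1978 payoff=0.0000 vs cont=1.8620 → 1.8620 [wait]  ⇒ S*(1)=-
t_0: node(0,0) S=92.7200 payoff=0.0000 vs cont=6.1973 → 6.1973 [wait]  ⇒ S*(0)=-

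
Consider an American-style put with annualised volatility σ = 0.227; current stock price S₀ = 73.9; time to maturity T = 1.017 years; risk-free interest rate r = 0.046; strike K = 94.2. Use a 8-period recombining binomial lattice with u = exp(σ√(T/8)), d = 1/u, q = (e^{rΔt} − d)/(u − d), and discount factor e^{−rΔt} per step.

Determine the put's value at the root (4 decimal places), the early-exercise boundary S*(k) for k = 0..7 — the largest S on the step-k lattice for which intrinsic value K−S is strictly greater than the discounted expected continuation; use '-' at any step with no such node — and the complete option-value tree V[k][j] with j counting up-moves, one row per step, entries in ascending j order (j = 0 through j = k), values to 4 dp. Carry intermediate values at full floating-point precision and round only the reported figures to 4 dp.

price = 20.3000
boundary = 73.9000 68.1545 73.9000 68.1545 73.9000 68.1545 73.9000 80.1299
tree:
20.3000
26.0455 14.9362
31.3443 20.3000 10.0742
36.2312 26.0455 14.5803 5.9616
40.7381 31.3443 20.3000 9.3804 2.8222
44.8946 36.2312 26.0455 14.1679 4.9959 0.8151
48.7280 40.7381 31.3443 20.3000 8.5763 1.6939 0.0000
52.2633 44.8946 36.2312 26.0455 14.0701 3.5201 0.0000 0.0000
55.5238 48.7280 40.7381 31.3443 20.3000 7.3151 0.0000 0.0000 0.0000

params: Δt=0.12712 u=1.08430 d=0.92225 q=0.51597 e^(-rΔt)=0.99417
t_8 payoffs: 55.5238 48.7280 40.7381 31.3443 20.3000 7.3151 0.0000 0.0000 0.0000
t_7: node(7,0) S=41.9367 payoff=52.2633 vs cont=51.7140 → 52.2633 [stop]  node(7,1) S=49.3054 payoff=44.8946 vs cont=44.3454 → 44.8946 [stop]  node(7,2) S=57.9688 payoff=36.2312 vs cont=35.6819 → 36.2312 [stop]  node(7,3) S=68.1545 payoff=26.0455 vs cont=25.4963 → 26.0455 [stop]  node(7,4) S=80.1299 payoff=14.0701 vs cont=13.5209 → 14.0701 [stop]  node(7,5) S=94.2095 payoff=0.0000 vs cont=3.5201 → 3.5201 [wait]  node(7,6) S=110.7630 payoff=0.0000 vs cont=0.0000 → 0.0000 [wait]  node(7,7) S=130.2251 payoff=0.0000 vs cont=0.0000 → 0.0000 [wait]  ⇒ S*(7)=80.1299
t_6: node(6,0) S=45.4720 payoff=48.7280 vs cont=48.1787 → 48.7280 [stop]  node(6,1) S=53.4619 payoff=40.7381 vs cont=40.1889 → 40.7381 [stop]  node(6,2) S=62.8557 payoff=31.3443 vs cont=30.7951 → 31.3443 [stop]  node(6,3) S=73.9000 payoff=20.3000 vs cont=19.7507 → 20.3000 [stop]  node(6,4) S=86.8849 payoff=7.3151 vs cont=8.5763 → 8.5763 [wait]  node(6,5) S=102.1515 payoff=0.0000 vs cont=1.6939 → 1.6939 [wait]  node(6,6) S=120.1004 payoff=0.0000 vs cont=0.0000 → 0.0000 [wait]  ⇒ S*(6)=73.9000
t_5: node(5,0) S=49.3054 payoff=44.8946 vs cont=44.3454 → 44.8946 [stop]  node(5,1) S=57.9688 payoff=36.2312 vs cont=35.6819 → 36.2312 [stop]  node(5,2) S=68.1545 payoff=26.0455 vs cont=25.4963 → 26.0455 [stop]  node(5,3) S=80.1299 payoff=14.0701 vs cont=14.1679 → 14.1679 [wait]  node(5,4) S=94.2095 payoff=0.0000 vs cont=4.9959 → 4.9959 [wait]  node(5,5) S=110.7630 payoff=0.0000 vs cont=0.8151 → 0.8151 [wait]  ⇒ S*(5)=68.1545
t_4: node(4,0) S=53.4619 payoff=40.7381 vs cont=40.1889 → 40.7381 [stop]  node(4,1) S=62.8557 payoff=31.3443 vs cont=30.7951 → 31.3443 [stop]  node(4,2) S=73.9000 payoff=20.3000 vs cont=19.8009 → 20.3000 [stop]  node(4,3) S=86.8849 payoff=7.3151 vs cont=9.3804 → 9.3804 [wait]  node(4,4) S=102.1515 payoff=0.0000 vs cont=2.8222 → 2.8222 [wait]  ⇒ S*(4)=73.9000
t_3: node(3,0) S=57.9688 payoff=36.2312 vs cont=35.6819 → 36.2312 [stop]  node(3,1) S=68.1545 payoff=26.0455 vs cont=25.4963 → 26.0455 [stop]  node(3,2) S=80.1299 payoff=14.0701 vs cont=14.5803 → 14.5803 [wait]  node(3,3) S=94.2095 payoff=0.0000 vs cont=5.9616 → 5.9616 [wait]  ⇒ S*(3)=68.1545
t_2: node(2,0) S=62.8557 payoff=31.3443 vs cont=30.7951 → 31.3443 [stop]  node(2,1) S=73.9000 payoff=20.3000 vs cont=20.0125 → 20.3000 [stop]  node(2,2) S=86.8849 payoff=7.3151 vs cont=10.0742 → 10.0742 [wait]  ⇒ S*(2)=73.9000
t_1: node(1,0) S=68.1545 payoff=26.0455 vs cont=25.4963 → 26.0455 [stop]  node(1,1) S=80.1299 payoff=14.0701 vs cont=14.9362 → 14.9362 [wait]  ⇒ S*(1)=68.1545
t_0: node(0,0) S=73.9000 payoff=20.3000 vs cont=20.1950 → 20.3000 [stop]  ⇒ S*(0)=73.9000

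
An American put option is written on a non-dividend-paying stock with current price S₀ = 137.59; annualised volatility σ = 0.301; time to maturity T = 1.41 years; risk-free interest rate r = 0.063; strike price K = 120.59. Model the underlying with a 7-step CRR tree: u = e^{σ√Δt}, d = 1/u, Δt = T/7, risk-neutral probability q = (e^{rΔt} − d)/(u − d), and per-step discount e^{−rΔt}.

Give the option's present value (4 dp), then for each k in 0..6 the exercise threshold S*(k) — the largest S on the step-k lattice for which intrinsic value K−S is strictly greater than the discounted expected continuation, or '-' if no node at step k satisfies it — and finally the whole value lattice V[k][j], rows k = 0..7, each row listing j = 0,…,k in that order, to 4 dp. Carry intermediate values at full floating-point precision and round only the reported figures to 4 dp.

price = 7.5076
boundary = - - - 91.7442 80.1511 91.7442 105.0142
tree:
7.5076
12.1724 3.2731
19.1177 5.8926 0.8718
28.8458 10.3730 1.7927 0.0206
40.4389 17.7006 3.6860 0.0429 0.0000
50.5671 28.8458 7.5777 0.0892 0.0000 0.0000
59.4155 40.4389 15.5758 0.1856 0.0000 0.0000 0.0000
67.1457 50.5671 28.8458 0.3864 0.0000 0.0000 0.0000 0.0000

Δt=0.20143, u=1.14464, d=0.87364, q=0.51340, disc=e^(-rΔt)=0.98739
k=7 terminal: V=max(K-S,0) → 67.1457 50.5671 28.8458 0.3864 0.0000 0.0000 0.0000 0.0000
k=6: j=0 S=61.1745 intr=59.4155 cont=57.8948 V=59.4155[EX]; j=1 S=80.1511 intr=40.4389 cont=38.9183 V=40.4389[EX]; j=2 S=105.0142 intr=15.5758 cont=14.0552 V=15.5758[EX]; j=3 S=137.5900 intr=0.0000 cont=0.1856 V=0.1856[hold]; j=4 S=180.2709 intr=0.0000 cont=0.0000 V=0.0000[hold]; j=5 S=236.1915 intr=0.0000 cont=0.0000 V=0.0000[hold]; j=6 S=309.4589 intr=0.0000 cont=0.0000 V=0.0000[hold]  S*(6)=105.0142
k=5: j=0 S=70.0229 intr=50.5671 cont=49.0465 V=50.5671[EX]; j=1 S=91.7442 intr=28.8458 cont=27.3251 V=28.8458[EX]; j=2 S=120.2036 intr=0.3864 cont=7.5777 V=7.5777[hold]; j=3 S=157.4912 intr=0.0000 cont=0.0892 V=0.0892[hold]; j=4 S=206.3455 intr=0.0000 cont=0.0000 V=0.0000[hold]; j=5 S=270.3545 intr=0.0000 cont=0.0000 V=0.0000[hold]  S*(5)=91.7442
k=4: j=0 S=80.1511 intr=40.4389 cont=38.9183 V=40.4389[EX]; j=1 S=105.0142 intr=15.5758 cont=17.7006 V=17.7006[hold]; j=2 S=137.5900 intr=0.0000 cont=3.6860 V=3.6860[hold]; j=3 S=180.2709 intr=0.0000 cont=0.0429 V=0.0429[hold]; j=4 S=236.1915 intr=0.0000 cont=0.0000 V=0.0000[hold]  S*(4)=80.1511
k=3: j=0 S=91.7442 intr=28.8458 cont=28.4023 V=28.8458[EX]; j=1 S=120.2036 intr=0.3864 cont=10.3730 V=10.3730[hold]; j=2 S=157.4912 intr=0.0000 cont=1.7927 V=1.7927[hold]; j=3 S=206.3455 intr=0.0000 cont=0.0206 V=0.0206[hold]  S*(3)=91.7442
k=2: j=0 S=105.0142 intr=15.5758 cont=19.1177 V=19.1177[hold]; j=1 S=137.5900 intr=0.0000 cont=5.8926 V=5.8926[hold]; j=2 S=180.2709 intr=0.0000 cont=0.8718 V=0.8718[hold]  S*(2)=-
k=1: j=0 S=120.2036 intr=0.3864 cont=12.1724 V=12.1724[hold]; j=1 S=157.4912 intr=0.0000 cont=3.2731 V=3.2731[hold]  S*(1)=-
k=0: j=0 S=137.5900 intr=0.0000 cont=7.5076 V=7.5076[hold]  S*(0)=-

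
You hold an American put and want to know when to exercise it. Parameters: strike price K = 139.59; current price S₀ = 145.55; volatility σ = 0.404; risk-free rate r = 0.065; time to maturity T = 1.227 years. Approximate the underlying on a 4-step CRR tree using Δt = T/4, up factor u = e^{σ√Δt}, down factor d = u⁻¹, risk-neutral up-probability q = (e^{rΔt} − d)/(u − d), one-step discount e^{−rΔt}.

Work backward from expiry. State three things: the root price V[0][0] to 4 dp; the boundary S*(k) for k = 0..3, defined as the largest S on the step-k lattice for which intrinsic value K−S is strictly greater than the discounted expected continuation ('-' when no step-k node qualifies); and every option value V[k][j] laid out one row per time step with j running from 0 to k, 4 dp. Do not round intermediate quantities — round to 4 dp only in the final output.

price = 17.2949
boundary = - - 93.0381 74.3849
tree:
17.2949
28.9218 5.8536
46.5519 11.6841 0.0000
65.2051 23.3220 0.0000 0.0000
80.1185 46.5519 0.0000 0.0000 0.0000

Δt=0.30675  u=1.25077  d=0.79951  q=0.48892  discount=0.98026
step 4 (expiry): payoffs max(K−S,0) = 80.1185 46.5519 0.0000 0.0000 0.0000
step 3: (k=3,j=0): S=74.3849, (K−S)⁺=65.2051, hold=62.4494 ⇒ V=65.2051 exercise | (k=3,j=1): S=116.3688, (K−S)⁺=23.2212, hold=23.3220 ⇒ V=23.3220 continue | (k=3,j=2): S=182.0489, (K−S)⁺=0.0000, hold=0.0000 ⇒ V=0.0000 continue | (k=3,j=3): S=284.7997, (K−S)⁺=0.0000, hold=0.0000 ⇒ V=0.0000 continue  boundary S*=74.3849
step 2: (k=2,j=0): S=93.0381, (K−S)⁺=46.5519, hold=43.8445 ⇒ V=46.5519 exercise | (k=2,j=1): S=145.5500, (K−S)⁺=0.0000, hold=11.6841 ⇒ V=11.6841 continue | (k=2,j=2): S=227.7004, (K−S)⁺=0.0000, hold=0.0000 ⇒ V=0.0000 continue  boundary S*=93.0381
step 1: (k=1,j=0): S=116.3688, (K−S)⁺=23.2212, hold=28.9218 ⇒ V=28.9218 continue | (k=1,j=1): S=182.0489, (K−S)⁺=0.0000, hold=5.8536 ⇒ V=5.8536 continue  boundary S*=-
step 0: (k=0,j=0): S=145.5500, (K−S)⁺=0.0000, hold=17.2949 ⇒ V=17.2949 continue  boundary S*=-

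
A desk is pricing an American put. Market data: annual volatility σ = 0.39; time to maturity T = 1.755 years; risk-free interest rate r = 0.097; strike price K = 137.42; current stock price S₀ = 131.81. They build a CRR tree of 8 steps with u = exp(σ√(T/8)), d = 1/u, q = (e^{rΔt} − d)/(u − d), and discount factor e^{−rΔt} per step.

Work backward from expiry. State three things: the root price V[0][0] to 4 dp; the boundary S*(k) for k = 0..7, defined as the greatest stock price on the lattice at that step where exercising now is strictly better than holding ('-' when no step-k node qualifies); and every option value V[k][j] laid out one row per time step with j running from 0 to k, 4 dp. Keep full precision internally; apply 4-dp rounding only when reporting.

Δt=0.21937, u=1.20041, d=0.83305, q=0.51300, disc=e^(-rΔt)=0.97895
k=8 terminal: V=max(K-S,0) → 106.8496 93.3683 73.9418 45.9483 5.6100 0.0000 0.0000 0.0000 0.0000
k=7: j=0 S=36.6971 intr=100.7229 cont=97.8296 V=100.7229[EX]; j=1 S=52.8803 intr=84.5397 cont=81.6464 V=84.5397[EX]; j=2 S=76.2001 intr=61.2199 cont=58.3266 V=61.2199[EX]; j=3 S=109.8038 intr=27.6162 cont=24.7229 V=27.6162[EX]; j=4 S=158.2265 intr=0.0000 cont=2.6745 V=2.6745[hold]; j=5 S=228.0033 intr=0.0000 cont=0.0000 V=0.0000[hold]; j=6 S=328.5511 intr=0.0000 cont=0.0000 V=0.0000[hold]; j=7 S=473.4398 intr=0.0000 cont=0.0000 V=0.0000[hold]  S*(7)=109.8038
k=6: j=0 S=44.0517 intr=93.3683 cont=90.4750 V=93.3683[EX]; j=1 S=63.4782 intr=73.9418 cont=71.0485 V=73.9418[EX]; j=2 S=91.4717 intr=45.9483 cont=43.0550 V=45.9483[EX]; j=3 S=131.8100 intr=5.6100 cont=14.5089 V=14.5089[hold]; j=4 S=189.9373 intr=0.0000 cont=1.2751 V=1.2751[hold]; j=5 S=273.6983 intr=0.0000 cont=0.0000 V=0.0000[hold]; j=6 S=394.3972 intr=0.0000 cont=0.0000 V=0.0000[hold]  S*(6)=91.4717
k=5: j=0 S=52.8803 intr=84.5397 cont=81.6464 V=84.5397[EX]; j=1 S=76.2001 intr=61.2199 cont=58.3266 V=61.2199[EX]; j=2 S=109.8038 intr=27.6162 cont=29.1919 V=29.1919[hold]; j=3 S=158.2265 intr=0.0000 cont=7.5574 V=7.5574[hold]; j=4 S=228.0033 intr=0.0000 cont=0.6079 V=0.6079[hold]; j=5 S=328.5511 intr=0.0000 cont=0.0000 V=0.0000[hold]  S*(5)=76.2001
k=4: j=0 S=63.4782 intr=73.9418 cont=71.0485 V=73.9418[EX]; j=1 S=91.4717 intr=45.9483 cont=43.8464 V=45.9483[EX]; j=2 S=131.8100 intr=5.6100 cont=17.7124 V=17.7124[hold]; j=3 S=189.9373 intr=0.0000 cont=3.9082 V=3.9082[hold]; j=4 S=273.6983 intr=0.0000 cont=0.2898 V=0.2898[hold]  S*(4)=91.4717
k=3: j=0 S=76.2001 intr=61.2199 cont=58.3266 V=61.2199[EX]; j=1 S=109.8038 intr=27.6162 cont=30.8007 V=30.8007[hold]; j=2 S=158.2265 intr=0.0000 cont=10.4069 V=10.4069[hold]; j=3 S=228.0033 intr=0.0000 cont=2.0087 V=2.0087[hold]  S*(3)=76.2001
k=2: j=0 S=91.4717 intr=45.9483 cont=44.6543 V=45.9483[EX]; j=1 S=131.8100 intr=5.6100 cont=19.9104 V=19.9104[hold]; j=2 S=189.9373 intr=0.0000 cont=5.9702 V=5.9702[hold]  S*(2)=91.4717
k=1: j=0 S=109.8038 intr=27.6162 cont=31.9046 V=31.9046[hold]; j=1 S=158.2265 intr=0.0000 cont=12.4904 V=12.4904[hold]  S*(1)=-
k=0: j=0 S=131.8100 intr=5.6100 cont=21.4830 V=21.4830[hold]  S*(0)=-

price = 21.4830
boundary = - - 91.4717 76.2001 91.4717 76.2001 91.4717 109.8038
tree:
21.4830
31.9046 12.4904
45.9483 19.9104 5.9702
61.2199 30.8007 10.4069 2.0087
73.9418 45.9483 17.7124 3.9082 0.2898
84.5397 61.2199 29.1919 7.5574 0.6079 0.0000
93.3683 73.9418 45.9483 14.5089 1.2751 0.0000 0.0000
100.7229 84.5397 61.2199 27.6162 2.6745 0.0000 0.0000 0.0000
106.8496 93.3683 73.9418 45.9483 5.6100 0.0000 0.0000 0.0000 0.0000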